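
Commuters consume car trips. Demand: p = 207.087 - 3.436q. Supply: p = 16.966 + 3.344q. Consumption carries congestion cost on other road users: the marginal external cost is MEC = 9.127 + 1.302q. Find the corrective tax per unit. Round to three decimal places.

tax = 38.285 per unit

Social marginal benefit = demand − MEC = 197.960 - 4.738q.
Set SMB = MC: 197.960 - 4.738q = 16.966 + 3.344q → q* = 22.3947.
The Pigouvian tax equals MEC at q*: 9.127 + 1.302×22.3947 = 38.2849.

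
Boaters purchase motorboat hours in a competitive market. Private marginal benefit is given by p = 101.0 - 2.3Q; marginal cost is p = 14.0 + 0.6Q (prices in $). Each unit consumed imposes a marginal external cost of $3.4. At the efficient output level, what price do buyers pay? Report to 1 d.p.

Social marginal benefit = demand − MEC = 97.6 - 2.3Q.
Set SMB = MC: 97.6 - 2.3Q = 14.0 + 0.6Q → Q* = 28.8276.
Consumer price on the demand curve at Q*: 101.0 − 2.3×28.8276 = 34.6965.

P = $34.7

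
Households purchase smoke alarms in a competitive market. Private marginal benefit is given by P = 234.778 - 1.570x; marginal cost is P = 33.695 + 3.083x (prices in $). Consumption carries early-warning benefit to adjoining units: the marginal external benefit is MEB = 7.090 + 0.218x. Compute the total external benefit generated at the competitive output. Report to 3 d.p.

Market equilibrium (private): 33.695 + 3.083x = 234.778 - 1.570x → x_m = 43.2158.
Total external benefit = ∫₀^{x_m} (7.090 + 0.218x) dx = 7.090×43.2158 + ½×0.218×43.2158² = 509.9690.

$509.969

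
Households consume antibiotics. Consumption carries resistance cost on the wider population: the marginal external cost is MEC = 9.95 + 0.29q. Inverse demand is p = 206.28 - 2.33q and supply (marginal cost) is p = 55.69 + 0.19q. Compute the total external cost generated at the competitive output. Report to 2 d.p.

1112.39

Market equilibrium (private): 55.69 + 0.19q = 206.28 - 2.33q → q_m = 59.7579.
Total external cost = ∫₀^{q_m} (9.95 + 0.29q) dq = 9.95×59.7579 + ½×0.29×59.7579² = 1112.3871.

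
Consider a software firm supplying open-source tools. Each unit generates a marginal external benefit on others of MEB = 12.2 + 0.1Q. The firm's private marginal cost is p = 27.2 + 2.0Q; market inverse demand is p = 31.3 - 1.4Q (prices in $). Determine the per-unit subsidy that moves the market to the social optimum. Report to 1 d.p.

Social marginal cost = private MC − MEB = 15.0 + 1.9Q.
Set SMC = demand: 15.0 + 1.9Q = 31.3 - 1.4Q → Q* = 4.9394.
The Pigouvian subsidy equals MEB at Q*: 12.2 + 0.1×4.9394 = 12.6939.

subsidy = $12.7 per unit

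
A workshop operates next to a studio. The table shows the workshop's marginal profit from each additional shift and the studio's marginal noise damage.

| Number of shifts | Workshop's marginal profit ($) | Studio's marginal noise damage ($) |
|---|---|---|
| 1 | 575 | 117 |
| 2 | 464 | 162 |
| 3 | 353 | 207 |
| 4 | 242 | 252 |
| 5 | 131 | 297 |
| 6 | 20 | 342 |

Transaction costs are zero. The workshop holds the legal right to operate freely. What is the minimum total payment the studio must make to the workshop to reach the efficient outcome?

Left alone the workshop would choose level 6 (marginal profit stays positive).
Efficient level: k* = 3 (marginal profit ≥ marginal noise damage through 3).
The studio must at least cover the workshop's forgone profit from cutting 6→3: 242 + 131 + 20 = 393.

$393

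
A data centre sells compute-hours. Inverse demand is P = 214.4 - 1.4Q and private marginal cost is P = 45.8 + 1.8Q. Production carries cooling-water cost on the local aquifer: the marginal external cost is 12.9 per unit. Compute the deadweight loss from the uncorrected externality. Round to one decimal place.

DWL = 26.0

Market equilibrium (private): 45.8 + 1.8Q = 214.4 - 1.4Q → Q_m = 52.6875.
Social marginal cost = private MC + MEC = 58.7 + 1.8Q.
Set SMC = demand: 58.7 + 1.8Q = 214.4 - 1.4Q → Q* = 48.6563.
Between Q* and Q_m the wedge SMC − demand runs linearly from 0 to MEC(Q_m), so the loss is a triangle.
DWL = ½ × 4.0312 × 12.9000 = 26.0012.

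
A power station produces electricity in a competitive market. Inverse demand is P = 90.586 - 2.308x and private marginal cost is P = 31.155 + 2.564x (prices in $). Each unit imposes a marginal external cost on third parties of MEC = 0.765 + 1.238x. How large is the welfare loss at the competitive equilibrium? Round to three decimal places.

DWL = $20.602

Market equilibrium (private): 31.155 + 2.564x = 90.586 - 2.308x → x_m = 12.1985.
Social marginal cost = private MC + MEC = 31.920 + 3.802x.
Set SMC = demand: 31.920 + 3.802x = 90.586 - 2.308x → x* = 9.6016.
The loss is the area between SMC and demand from x* to x_m; with linear curves that's a triangle of height MEC(x_m).
DWL = ½ × 2.5969 × 15.8667 = 20.6021.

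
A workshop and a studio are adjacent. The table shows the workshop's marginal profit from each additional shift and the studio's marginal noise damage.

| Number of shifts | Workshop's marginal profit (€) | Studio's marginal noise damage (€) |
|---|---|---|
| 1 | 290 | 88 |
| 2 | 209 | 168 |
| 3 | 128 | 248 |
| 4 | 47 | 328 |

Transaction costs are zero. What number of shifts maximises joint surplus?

2

Bargaining reaches the level where marginal profit last exceeds marginal noise damage.
That holds through level 2 (209 ≥ 168) but not at 3 (128 < 248).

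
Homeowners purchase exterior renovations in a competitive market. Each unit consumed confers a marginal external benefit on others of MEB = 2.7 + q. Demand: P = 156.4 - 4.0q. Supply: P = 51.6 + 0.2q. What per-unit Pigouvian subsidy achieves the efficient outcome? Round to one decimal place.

Social marginal benefit = demand + MEB = 159.1 - 3.0q.
Set SMB = MC: 159.1 - 3.0q = 51.6 + 0.2q → q* = 33.5938.
The Pigouvian subsidy equals MEB at q*: 2.7 + 1.0×33.5938 = 36.2938.

subsidy = 36.3 per unit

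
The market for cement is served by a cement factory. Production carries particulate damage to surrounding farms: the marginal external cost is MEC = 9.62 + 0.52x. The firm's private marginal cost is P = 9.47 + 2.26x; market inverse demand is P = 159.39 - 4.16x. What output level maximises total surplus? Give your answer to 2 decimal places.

Social marginal cost = private MC + MEC = 19.09 + 2.78x.
Set SMC = demand: 19.09 + 2.78x = 159.39 - 4.16x → x* = 20.2161.

x* = 20.22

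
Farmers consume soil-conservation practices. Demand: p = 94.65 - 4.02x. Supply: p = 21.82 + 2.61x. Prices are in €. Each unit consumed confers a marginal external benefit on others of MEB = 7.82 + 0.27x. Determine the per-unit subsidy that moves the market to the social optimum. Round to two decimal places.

Social marginal benefit = demand + MEB = 102.47 - 3.75x.
Set SMB = MC: 102.47 - 3.75x = 21.82 + 2.61x → x* = 12.6808.
The Pigouvian subsidy equals MEB at x*: 7.82 + 0.27×12.6808 = 11.2438.

subsidy = €11.24 per unit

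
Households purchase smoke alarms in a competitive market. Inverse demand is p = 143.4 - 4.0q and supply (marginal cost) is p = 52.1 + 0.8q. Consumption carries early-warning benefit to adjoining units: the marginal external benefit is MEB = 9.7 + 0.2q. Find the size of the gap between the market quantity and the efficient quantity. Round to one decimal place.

Market equilibrium (private): 52.1 + 0.8q = 143.4 - 4.0q → q_m = 19.0208.
Social marginal benefit = demand + MEB = 153.1 - 3.8q.
Set SMB = MC: 153.1 - 3.8q = 52.1 + 0.8q → q* = 21.9565.
Gap = |19.0208 − 21.9565| = 2.9357.

2.9 units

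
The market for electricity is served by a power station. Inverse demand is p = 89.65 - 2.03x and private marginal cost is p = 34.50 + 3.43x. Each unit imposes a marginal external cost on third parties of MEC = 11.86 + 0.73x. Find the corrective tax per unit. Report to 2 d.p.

tax = 16.97 per unit

Social marginal cost = private MC + MEC = 46.36 + 4.16x.
Set SMC = demand: 46.36 + 4.16x = 89.65 - 2.03x → x* = 6.9935.
The Pigouvian tax equals MEC at x*: 11.86 + 0.73×6.9935 = 16.9653.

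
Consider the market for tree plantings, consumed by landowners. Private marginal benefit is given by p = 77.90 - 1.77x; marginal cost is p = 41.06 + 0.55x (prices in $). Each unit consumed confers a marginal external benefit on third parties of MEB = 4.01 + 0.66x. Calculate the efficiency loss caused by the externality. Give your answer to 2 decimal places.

DWL = $63.24

Market equilibrium (private): 41.06 + 0.55x = 77.90 - 1.77x → x_m = 15.8793.
Social marginal benefit = demand + MEB = 81.91 - 1.11x.
Set SMB = MC: 81.91 - 1.11x = 41.06 + 0.55x → x* = 24.6084.
The welfare-loss triangle has base |x_m − x*| and height MEB(x_m) (the vertical gap between SMB and MC is zero at x* and MEB at x_m).
DWL = ½ × 8.7291 × 14.4903 = 63.2436.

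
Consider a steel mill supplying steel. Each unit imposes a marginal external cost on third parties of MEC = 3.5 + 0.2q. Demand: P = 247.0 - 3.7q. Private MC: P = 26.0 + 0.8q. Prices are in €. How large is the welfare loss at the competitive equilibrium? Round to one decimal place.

DWL = €18.9

Market equilibrium (private): 26.0 + 0.8q = 247.0 - 3.7q → q_m = 49.1111.
Social marginal cost = private MC + MEC = 29.5 + q.
Set SMC = demand: 29.5 + q = 247.0 - 3.7q → q* = 46.2766.
Between q* and q_m the wedge SMC − demand runs linearly from 0 to MEC(q_m), so the loss is a triangle.
DWL = ½ × 2.8345 × 13.3222 = 18.8809.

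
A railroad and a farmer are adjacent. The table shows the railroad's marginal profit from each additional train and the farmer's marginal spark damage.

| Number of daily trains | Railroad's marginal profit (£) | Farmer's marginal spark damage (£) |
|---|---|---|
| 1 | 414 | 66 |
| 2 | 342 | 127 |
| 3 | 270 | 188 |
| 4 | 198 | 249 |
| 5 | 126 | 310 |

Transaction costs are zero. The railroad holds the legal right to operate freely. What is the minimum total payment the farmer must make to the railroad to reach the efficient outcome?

£324

Left alone the railroad would choose level 5 (marginal profit stays positive).
Efficient level: k* = 3 (marginal profit ≥ marginal spark damage through 3).
The farmer must at least cover the railroad's forgone profit from cutting 5→3: 198 + 126 = 324.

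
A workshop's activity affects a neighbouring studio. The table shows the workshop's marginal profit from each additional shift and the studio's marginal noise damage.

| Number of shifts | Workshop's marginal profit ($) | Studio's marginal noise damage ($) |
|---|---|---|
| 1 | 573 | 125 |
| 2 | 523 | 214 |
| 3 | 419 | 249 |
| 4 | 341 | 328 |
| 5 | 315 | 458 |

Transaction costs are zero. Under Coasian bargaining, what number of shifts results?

Bargaining reaches the level where marginal profit last exceeds marginal noise damage.
That holds through level 4 (341 ≥ 328) but not at 5 (315 < 458).

4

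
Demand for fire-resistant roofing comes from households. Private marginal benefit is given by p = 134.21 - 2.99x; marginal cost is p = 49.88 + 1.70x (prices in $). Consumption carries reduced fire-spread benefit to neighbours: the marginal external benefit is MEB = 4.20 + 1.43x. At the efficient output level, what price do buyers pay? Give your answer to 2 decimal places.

P = $53.01

Social marginal benefit = demand + MEB = 138.41 - 1.56x.
Set SMB = MC: 138.41 - 1.56x = 49.88 + 1.70x → x* = 27.1564.
Consumer price on the demand curve at x*: 134.21 − 2.99×27.1564 = 53.0124.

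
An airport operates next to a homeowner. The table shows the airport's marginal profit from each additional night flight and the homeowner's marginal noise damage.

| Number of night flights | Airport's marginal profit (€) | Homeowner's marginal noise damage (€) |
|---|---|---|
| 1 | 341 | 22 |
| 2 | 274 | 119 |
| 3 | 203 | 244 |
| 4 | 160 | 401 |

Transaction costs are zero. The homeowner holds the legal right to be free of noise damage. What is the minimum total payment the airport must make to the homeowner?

Efficient level: marginal profit ≥ marginal noise damage through level 2, so k* = 2.
With the homeowner holding the right, the airport must at least compensate total damage at k*: 22 + 119 = 141.

€141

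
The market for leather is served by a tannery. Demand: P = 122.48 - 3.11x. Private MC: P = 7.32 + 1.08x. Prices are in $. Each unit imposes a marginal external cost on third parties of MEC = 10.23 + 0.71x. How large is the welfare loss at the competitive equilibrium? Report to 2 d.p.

Market equilibrium (private): 7.32 + 1.08x = 122.48 - 3.11x → x_m = 27.4845.
Social marginal cost = private MC + MEC = 17.55 + 1.79x.
Set SMC = demand: 17.55 + 1.79x = 122.48 - 3.11x → x* = 21.4143.
Height of the DWL triangle at x_m is SMC(x_m) − demand(x_m) = MEC(x_m) = 29.7440.
DWL = ½ × 6.0702 × 29.7440 = 90.2760.

DWL = $90.28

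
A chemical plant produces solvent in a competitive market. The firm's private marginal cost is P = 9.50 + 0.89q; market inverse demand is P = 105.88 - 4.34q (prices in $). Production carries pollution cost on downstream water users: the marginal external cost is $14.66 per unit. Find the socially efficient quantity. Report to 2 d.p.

q* = 15.63

Social marginal cost = private MC + MEC = 24.16 + 0.89q.
Set SMC = demand: 24.16 + 0.89q = 105.88 - 4.34q → q* = 15.6252.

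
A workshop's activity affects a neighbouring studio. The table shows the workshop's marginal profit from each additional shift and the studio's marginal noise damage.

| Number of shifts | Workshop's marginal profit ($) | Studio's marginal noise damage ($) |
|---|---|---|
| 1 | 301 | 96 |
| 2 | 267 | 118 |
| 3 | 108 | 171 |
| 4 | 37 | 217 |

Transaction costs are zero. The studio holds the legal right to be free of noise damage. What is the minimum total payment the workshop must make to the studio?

$214

Efficient level: marginal profit ≥ marginal noise damage through level 2, so k* = 2.
With the studio holding the right, the workshop must at least compensate total damage at k*: 96 + 118 = 214.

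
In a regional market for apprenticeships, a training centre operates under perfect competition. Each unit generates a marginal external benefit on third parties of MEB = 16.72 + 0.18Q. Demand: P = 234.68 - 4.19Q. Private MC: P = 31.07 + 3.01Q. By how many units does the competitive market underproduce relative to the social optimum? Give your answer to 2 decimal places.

3.11 units

Market equilibrium (private): 31.07 + 3.01Q = 234.68 - 4.19Q → Q_m = 28.2792.
Social marginal cost = private MC − MEB = 14.35 + 2.83Q.
Set SMC = demand: 14.35 + 2.83Q = 234.68 - 4.19Q → Q* = 31.3860.
Gap = |28.2792 − 31.3860| = 3.1068.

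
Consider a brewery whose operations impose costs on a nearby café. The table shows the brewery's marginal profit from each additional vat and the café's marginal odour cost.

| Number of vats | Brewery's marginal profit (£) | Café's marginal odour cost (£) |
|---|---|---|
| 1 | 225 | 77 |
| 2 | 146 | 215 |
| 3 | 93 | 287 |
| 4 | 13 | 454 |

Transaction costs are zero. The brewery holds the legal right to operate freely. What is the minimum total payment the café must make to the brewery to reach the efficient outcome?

Left alone the brewery would choose level 4 (marginal profit stays positive).
Efficient level: k* = 1 (marginal profit ≥ marginal odour cost through 1).
The café must at least cover the brewery's forgone profit from cutting 4→1: 146 + 93 + 13 = 252.

£252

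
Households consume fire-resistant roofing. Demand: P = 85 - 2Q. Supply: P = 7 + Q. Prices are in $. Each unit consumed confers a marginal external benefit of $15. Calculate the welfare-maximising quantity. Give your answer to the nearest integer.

Q* = 31

Social marginal benefit = demand + MEB = 100 - 2Q.
Set SMB = MC: 100 - 2Q = 7 + Q → Q* = 31.0000.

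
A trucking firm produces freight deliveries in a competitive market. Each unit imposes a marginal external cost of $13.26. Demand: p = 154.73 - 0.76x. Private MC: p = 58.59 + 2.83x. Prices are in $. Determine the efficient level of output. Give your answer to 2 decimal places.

x* = 23.09

Social marginal cost = private MC + MEC = 71.85 + 2.83x.
Set SMC = demand: 71.85 + 2.83x = 154.73 - 0.76x → x* = 23.0864.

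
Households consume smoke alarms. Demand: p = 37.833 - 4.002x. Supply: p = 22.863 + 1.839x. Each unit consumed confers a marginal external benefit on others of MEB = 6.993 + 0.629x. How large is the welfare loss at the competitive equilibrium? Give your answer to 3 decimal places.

Market equilibrium (private): 22.863 + 1.839x = 37.833 - 4.002x → x_m = 2.5629.
Social marginal benefit = demand + MEB = 44.826 - 3.373x.
Set SMB = MC: 44.826 - 3.373x = 22.863 + 1.839x → x* = 4.2139.
The loss is the area between SMB and MC from x* to x_m; with linear curves that's a triangle of height MEB(x_m).
DWL = ½ × 1.6510 × 8.6051 = 7.1035.

DWL = 7.104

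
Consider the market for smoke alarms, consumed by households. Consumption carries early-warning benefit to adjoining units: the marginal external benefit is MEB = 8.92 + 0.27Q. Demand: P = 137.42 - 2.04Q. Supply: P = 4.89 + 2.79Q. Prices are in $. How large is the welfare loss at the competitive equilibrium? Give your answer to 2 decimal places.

Market equilibrium (private): 4.89 + 2.79Q = 137.42 - 2.04Q → Q_m = 27.4389.
Social marginal benefit = demand + MEB = 146.34 - 1.77Q.
Set SMB = MC: 146.34 - 1.77Q = 4.89 + 2.79Q → Q* = 31.0197.
Between Q* and Q_m the wedge SMB − MC runs linearly from 0 to MEB(Q_m), so the loss is a triangle.
DWL = ½ × 3.5808 × 16.3285 = 29.2345.

DWL = $29.23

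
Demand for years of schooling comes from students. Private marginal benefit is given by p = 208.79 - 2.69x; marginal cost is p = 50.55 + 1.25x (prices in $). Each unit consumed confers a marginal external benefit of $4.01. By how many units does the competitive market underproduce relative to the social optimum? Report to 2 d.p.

Market equilibrium (private): 50.55 + 1.25x = 208.79 - 2.69x → x_m = 40.1624.
Social marginal benefit = demand + MEB = 212.80 - 2.69x.
Set SMB = MC: 212.80 - 2.69x = 50.55 + 1.25x → x* = 41.1802.
Gap = |40.1624 − 41.1802| = 1.0178.

1.02 units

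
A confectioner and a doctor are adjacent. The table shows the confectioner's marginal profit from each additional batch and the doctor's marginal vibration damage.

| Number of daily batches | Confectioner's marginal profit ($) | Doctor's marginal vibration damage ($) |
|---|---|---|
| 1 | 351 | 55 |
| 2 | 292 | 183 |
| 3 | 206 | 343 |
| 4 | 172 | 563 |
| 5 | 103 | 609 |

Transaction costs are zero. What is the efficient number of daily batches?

2

Bargaining reaches the level where marginal profit last exceeds marginal vibration damage.
That holds through level 2 (292 ≥ 183) but not at 3 (206 < 343).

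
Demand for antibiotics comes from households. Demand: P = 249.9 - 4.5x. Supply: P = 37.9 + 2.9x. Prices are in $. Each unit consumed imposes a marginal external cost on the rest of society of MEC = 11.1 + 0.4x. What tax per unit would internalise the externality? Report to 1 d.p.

tax = $21.4 per unit

Social marginal benefit = demand − MEC = 238.8 - 4.9x.
Set SMB = MC: 238.8 - 4.9x = 37.9 + 2.9x → x* = 25.7564.
The Pigouvian tax equals MEC at x*: 11.1 + 0.4×25.7564 = 21.4026.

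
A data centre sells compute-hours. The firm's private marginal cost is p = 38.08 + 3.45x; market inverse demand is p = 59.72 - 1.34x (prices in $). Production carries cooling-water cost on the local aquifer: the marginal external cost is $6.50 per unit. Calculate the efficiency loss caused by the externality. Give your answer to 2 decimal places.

DWL = $4.41

Market equilibrium (private): 38.08 + 3.45x = 59.72 - 1.34x → x_m = 4.5177.
Social marginal cost = private MC + MEC = 44.58 + 3.45x.
Set SMC = demand: 44.58 + 3.45x = 59.72 - 1.34x → x* = 3.1608.
Between x* and x_m the wedge SMC − demand runs linearly from 0 to MEC(x_m), so the loss is a triangle.
DWL = ½ × 1.3569 × 6.5000 = 4.4099.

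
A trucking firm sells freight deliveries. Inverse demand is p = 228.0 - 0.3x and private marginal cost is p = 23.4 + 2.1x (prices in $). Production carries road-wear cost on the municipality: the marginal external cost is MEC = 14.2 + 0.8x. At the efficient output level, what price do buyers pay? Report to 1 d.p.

P = $210.2

Social marginal cost = private MC + MEC = 37.6 + 2.9x.
Set SMC = demand: 37.6 + 2.9x = 228.0 - 0.3x → x* = 59.5000.
Consumer price on the demand curve at x*: 228.0 − 0.3×59.5000 = 210.1500.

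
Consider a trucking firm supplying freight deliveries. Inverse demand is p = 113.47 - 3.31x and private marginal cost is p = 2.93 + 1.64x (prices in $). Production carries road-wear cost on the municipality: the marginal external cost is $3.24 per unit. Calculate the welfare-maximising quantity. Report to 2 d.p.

x* = 21.68

Social marginal cost = private MC + MEC = 6.17 + 1.64x.
Set SMC = demand: 6.17 + 1.64x = 113.47 - 3.31x → x* = 21.6768.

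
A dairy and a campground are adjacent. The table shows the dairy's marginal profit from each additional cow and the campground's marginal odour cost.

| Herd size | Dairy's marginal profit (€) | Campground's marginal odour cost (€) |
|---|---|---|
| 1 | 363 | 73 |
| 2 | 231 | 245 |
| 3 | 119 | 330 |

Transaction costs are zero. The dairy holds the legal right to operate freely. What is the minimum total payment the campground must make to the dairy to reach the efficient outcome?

Left alone the dairy would choose level 3 (marginal profit stays positive).
Efficient level: k* = 1 (marginal profit ≥ marginal odour cost through 1).
The campground must at least cover the dairy's forgone profit from cutting 3→1: 231 + 119 = 350.

€350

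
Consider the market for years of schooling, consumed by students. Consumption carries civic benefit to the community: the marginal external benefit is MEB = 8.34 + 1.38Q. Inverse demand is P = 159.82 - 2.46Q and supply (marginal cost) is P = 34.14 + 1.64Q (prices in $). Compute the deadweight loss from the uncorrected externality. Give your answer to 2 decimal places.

Market equilibrium (private): 34.14 + 1.64Q = 159.82 - 2.46Q → Q_m = 30.6537.
Social marginal benefit = demand + MEB = 168.16 - 1.08Q.
Set SMB = MC: 168.16 - 1.08Q = 34.14 + 1.64Q → Q* = 49.2721.
The loss is the area between SMB and MC from Q* to Q_m; with linear curves that's a triangle of height MEB(Q_m).
DWL = ½ × 18.6184 × 50.6420 = 471.4365.

DWL = $471.44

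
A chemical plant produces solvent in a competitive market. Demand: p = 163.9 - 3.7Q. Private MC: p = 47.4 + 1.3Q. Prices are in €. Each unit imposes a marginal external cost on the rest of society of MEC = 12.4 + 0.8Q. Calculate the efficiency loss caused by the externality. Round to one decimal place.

Market equilibrium (private): 47.4 + 1.3Q = 163.9 - 3.7Q → Q_m = 23.3000.
Social marginal cost = private MC + MEC = 59.8 + 2.1Q.
Set SMC = demand: 59.8 + 2.1Q = 163.9 - 3.7Q → Q* = 17.9483.
Height of the DWL triangle at Q_m is SMC(Q_m) − demand(Q_m) = MEC(Q_m) = 31.0400.
DWL = ½ × 5.3517 × 31.0400 = 83.0584.

DWL = €83.1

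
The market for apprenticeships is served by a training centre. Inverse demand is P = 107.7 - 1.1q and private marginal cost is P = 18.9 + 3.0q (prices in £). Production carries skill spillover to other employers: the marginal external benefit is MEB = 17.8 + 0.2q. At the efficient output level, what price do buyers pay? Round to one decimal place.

P = £77.6

Social marginal cost = private MC − MEB = 1.1 + 2.8q.
Set SMC = demand: 1.1 + 2.8q = 107.7 - 1.1q → q* = 27.3333.
Consumer price on the demand curve at q*: 107.7 − 1.1×27.3333 = 77.6334.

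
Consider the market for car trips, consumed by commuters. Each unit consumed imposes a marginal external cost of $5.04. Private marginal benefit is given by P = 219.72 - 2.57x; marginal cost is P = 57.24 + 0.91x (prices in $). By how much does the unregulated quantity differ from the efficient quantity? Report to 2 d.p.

Market equilibrium (private): 57.24 + 0.91x = 219.72 - 2.57x → x_m = 46.6897.
Social marginal benefit = demand − MEC = 214.68 - 2.57x.
Set SMB = MC: 214.68 - 2.57x = 57.24 + 0.91x → x* = 45.2414.
Gap = |46.6897 − 45.2414| = 1.4483.

1.45 units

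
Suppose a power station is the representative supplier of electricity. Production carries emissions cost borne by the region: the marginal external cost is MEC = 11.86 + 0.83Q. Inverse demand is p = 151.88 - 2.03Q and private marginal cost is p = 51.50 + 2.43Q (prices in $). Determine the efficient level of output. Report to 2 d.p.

Social marginal cost = private MC + MEC = 63.36 + 3.26Q.
Set SMC = demand: 63.36 + 3.26Q = 151.88 - 2.03Q → Q* = 16.7335.

Q* = 16.73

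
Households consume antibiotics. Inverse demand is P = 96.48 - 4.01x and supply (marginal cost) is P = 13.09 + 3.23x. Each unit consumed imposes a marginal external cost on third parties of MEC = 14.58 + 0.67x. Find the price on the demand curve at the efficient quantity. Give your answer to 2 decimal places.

P = 61.60

Social marginal benefit = demand − MEC = 81.90 - 4.68x.
Set SMB = MC: 81.90 - 4.68x = 13.09 + 3.23x → x* = 8.6991.
Consumer price on the demand curve at x*: 96.48 − 4.01×8.6991 = 61.5966.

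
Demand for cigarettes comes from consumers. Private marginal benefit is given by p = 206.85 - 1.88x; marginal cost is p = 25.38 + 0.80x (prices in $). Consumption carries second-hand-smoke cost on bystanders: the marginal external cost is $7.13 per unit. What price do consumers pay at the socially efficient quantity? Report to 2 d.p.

Social marginal benefit = demand − MEC = 199.72 - 1.88x.
Set SMB = MC: 199.72 - 1.88x = 25.38 + 0.80x → x* = 65.0522.
Consumer price on the demand curve at x*: 206.85 − 1.88×65.0522 = 84.5519.

P = $84.55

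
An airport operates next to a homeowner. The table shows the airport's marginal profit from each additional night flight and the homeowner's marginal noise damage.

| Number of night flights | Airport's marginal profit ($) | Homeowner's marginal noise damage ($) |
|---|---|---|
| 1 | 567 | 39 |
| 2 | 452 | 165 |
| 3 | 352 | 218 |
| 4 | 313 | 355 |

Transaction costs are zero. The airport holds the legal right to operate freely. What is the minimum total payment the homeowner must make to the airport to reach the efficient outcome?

Left alone the airport would choose level 4 (marginal profit stays positive).
Efficient level: k* = 3 (marginal profit ≥ marginal noise damage through 3).
The homeowner must at least cover the airport's forgone profit from cutting 4→3: 313 = 313.

$313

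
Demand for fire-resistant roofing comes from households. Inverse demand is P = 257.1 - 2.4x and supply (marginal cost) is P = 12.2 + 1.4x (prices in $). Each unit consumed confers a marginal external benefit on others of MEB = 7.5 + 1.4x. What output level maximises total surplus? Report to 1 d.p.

Social marginal benefit = demand + MEB = 264.6 - x.
Set SMB = MC: 264.6 - x = 12.2 + 1.4x → x* = 105.1667.

x* = 105.2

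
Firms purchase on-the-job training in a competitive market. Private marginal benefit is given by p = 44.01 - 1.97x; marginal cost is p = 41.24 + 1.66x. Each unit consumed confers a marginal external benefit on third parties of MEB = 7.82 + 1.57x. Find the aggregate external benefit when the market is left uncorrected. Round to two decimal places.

Market equilibrium (private): 41.24 + 1.66x = 44.01 - 1.97x → x_m = 0.7631.
Total external benefit = ∫₀^{x_m} (7.82 + 1.57x) dx = 7.82×0.7631 + ½×1.57×0.7631² = 6.4246.

6.42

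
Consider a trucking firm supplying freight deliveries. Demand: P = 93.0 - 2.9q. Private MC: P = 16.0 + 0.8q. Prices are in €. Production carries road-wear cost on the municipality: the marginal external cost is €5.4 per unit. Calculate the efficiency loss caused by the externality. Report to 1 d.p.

DWL = €3.9

Market equilibrium (private): 16.0 + 0.8q = 93.0 - 2.9q → q_m = 20.8108.
Social marginal cost = private MC + MEC = 21.4 + 0.8q.
Set SMC = demand: 21.4 + 0.8q = 93.0 - 2.9q → q* = 19.3514.
The welfare-loss triangle has base |q_m − q*| and height MEC(q_m) (the vertical gap between SMC and demand is zero at q* and MEC at q_m).
DWL = ½ × 1.4594 × 5.4000 = 3.9404.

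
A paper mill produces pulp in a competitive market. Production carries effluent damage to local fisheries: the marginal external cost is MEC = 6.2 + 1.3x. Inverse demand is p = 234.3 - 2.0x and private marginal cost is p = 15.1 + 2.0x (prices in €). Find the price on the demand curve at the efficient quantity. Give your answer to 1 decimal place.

Social marginal cost = private MC + MEC = 21.3 + 3.3x.
Set SMC = demand: 21.3 + 3.3x = 234.3 - 2.0x → x* = 40.1887.
Consumer price on the demand curve at x*: 234.3 − 2.0×40.1887 = 153.9226.

P = €153.9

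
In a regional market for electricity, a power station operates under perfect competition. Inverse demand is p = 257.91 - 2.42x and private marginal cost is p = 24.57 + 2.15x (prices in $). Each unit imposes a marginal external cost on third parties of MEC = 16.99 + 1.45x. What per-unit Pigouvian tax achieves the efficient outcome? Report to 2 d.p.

Social marginal cost = private MC + MEC = 41.56 + 3.60x.
Set SMC = demand: 41.56 + 3.60x = 257.91 - 2.42x → x* = 35.9385.
The Pigouvian tax equals MEC at x*: 16.99 + 1.45×35.9385 = 69.1008.

tax = $69.10 per unit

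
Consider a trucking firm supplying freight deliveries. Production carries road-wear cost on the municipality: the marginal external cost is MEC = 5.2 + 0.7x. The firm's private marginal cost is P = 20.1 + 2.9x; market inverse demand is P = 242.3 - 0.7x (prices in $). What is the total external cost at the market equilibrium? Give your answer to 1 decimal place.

Market equilibrium (private): 20.1 + 2.9x = 242.3 - 0.7x → x_m = 61.7222.
Total external cost = ∫₀^{x_m} (5.2 + 0.7x) dx = 5.2×61.7222 + ½×0.7×61.7222² = 1654.3259.

$1654.3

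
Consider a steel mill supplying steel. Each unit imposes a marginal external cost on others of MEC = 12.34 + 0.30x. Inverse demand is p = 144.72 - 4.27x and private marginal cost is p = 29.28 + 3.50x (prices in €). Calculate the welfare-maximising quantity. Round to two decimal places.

Social marginal cost = private MC + MEC = 41.62 + 3.80x.
Set SMC = demand: 41.62 + 3.80x = 144.72 - 4.27x → x* = 12.7757.

x* = 12.78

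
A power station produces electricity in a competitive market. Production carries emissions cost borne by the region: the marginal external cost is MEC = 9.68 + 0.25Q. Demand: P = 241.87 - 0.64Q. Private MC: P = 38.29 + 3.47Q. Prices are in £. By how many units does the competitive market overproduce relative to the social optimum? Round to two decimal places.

5.06 units

Market equilibrium (private): 38.29 + 3.47Q = 241.87 - 0.64Q → Q_m = 49.5328.
Social marginal cost = private MC + MEC = 47.97 + 3.72Q.
Set SMC = demand: 47.97 + 3.72Q = 241.87 - 0.64Q → Q* = 44.4725.
Gap = |49.5328 − 44.4725| = 5.0603.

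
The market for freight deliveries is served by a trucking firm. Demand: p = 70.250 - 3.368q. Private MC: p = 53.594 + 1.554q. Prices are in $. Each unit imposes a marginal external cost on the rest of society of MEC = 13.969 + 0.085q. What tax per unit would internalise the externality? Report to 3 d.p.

tax = $14.015 per unit

Social marginal cost = private MC + MEC = 67.563 + 1.639q.
Set SMC = demand: 67.563 + 1.639q = 70.250 - 3.368q → q* = 0.5366.
The Pigouvian tax equals MEC at q*: 13.969 + 0.085×0.5366 = 14.0146.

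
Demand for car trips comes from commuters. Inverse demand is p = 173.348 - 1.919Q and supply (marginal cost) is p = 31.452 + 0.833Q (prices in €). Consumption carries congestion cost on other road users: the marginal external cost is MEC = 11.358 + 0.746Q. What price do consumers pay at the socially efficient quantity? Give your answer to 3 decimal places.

P = €101.735

Social marginal benefit = demand − MEC = 161.990 - 2.665Q.
Set SMB = MC: 161.990 - 2.665Q = 31.452 + 0.833Q → Q* = 37.3179.
Consumer price on the demand curve at Q*: 173.348 − 1.919×37.3179 = 101.7349.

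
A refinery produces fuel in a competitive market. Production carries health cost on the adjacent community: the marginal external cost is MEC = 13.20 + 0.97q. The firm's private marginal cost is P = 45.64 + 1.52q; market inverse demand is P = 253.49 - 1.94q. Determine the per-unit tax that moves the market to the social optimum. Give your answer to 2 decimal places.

Social marginal cost = private MC + MEC = 58.84 + 2.49q.
Set SMC = demand: 58.84 + 2.49q = 253.49 - 1.94q → q* = 43.9391.
The Pigouvian tax equals MEC at q*: 13.20 + 0.97×43.9391 = 55.8209.

tax = 55.82 per unit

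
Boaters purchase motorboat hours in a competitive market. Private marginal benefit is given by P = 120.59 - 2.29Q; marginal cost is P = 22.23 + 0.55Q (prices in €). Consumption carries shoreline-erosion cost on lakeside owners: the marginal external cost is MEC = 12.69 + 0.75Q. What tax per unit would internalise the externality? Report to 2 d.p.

Social marginal benefit = demand − MEC = 107.90 - 3.04Q.
Set SMB = MC: 107.90 - 3.04Q = 22.23 + 0.55Q → Q* = 23.8635.
The Pigouvian tax equals MEC at Q*: 12.69 + 0.75×23.8635 = 30.5876.

tax = €30.59 per unit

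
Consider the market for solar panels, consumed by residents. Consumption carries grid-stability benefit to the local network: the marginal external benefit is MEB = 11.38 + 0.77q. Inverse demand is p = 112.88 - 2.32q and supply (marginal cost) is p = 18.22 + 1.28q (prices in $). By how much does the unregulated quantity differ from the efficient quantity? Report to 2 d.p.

11.18 units

Market equilibrium (private): 18.22 + 1.28q = 112.88 - 2.32q → q_m = 26.2944.
Social marginal benefit = demand + MEB = 124.26 - 1.55q.
Set SMB = MC: 124.26 - 1.55q = 18.22 + 1.28q → q* = 37.4700.
Gap = |26.2944 − 37.4700| = 11.1756.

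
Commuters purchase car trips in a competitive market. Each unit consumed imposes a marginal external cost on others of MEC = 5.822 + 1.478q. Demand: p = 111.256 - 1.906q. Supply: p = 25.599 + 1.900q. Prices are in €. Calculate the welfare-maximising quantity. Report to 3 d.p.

q* = 15.109

Social marginal benefit = demand − MEC = 105.434 - 3.384q.
Set SMB = MC: 105.434 - 3.384q = 25.599 + 1.900q → q* = 15.1088.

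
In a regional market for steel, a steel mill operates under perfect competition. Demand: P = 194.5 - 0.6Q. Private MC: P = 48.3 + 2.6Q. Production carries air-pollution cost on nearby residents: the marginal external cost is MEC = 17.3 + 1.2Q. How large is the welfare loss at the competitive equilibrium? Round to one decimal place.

DWL = 591.1

Market equilibrium (private): 48.3 + 2.6Q = 194.5 - 0.6Q → Q_m = 45.6875.
Social marginal cost = private MC + MEC = 65.6 + 3.8Q.
Set SMC = demand: 65.6 + 3.8Q = 194.5 - 0.6Q → Q* = 29.2955.
The loss is the area between SMC and demand from Q* to Q_m; with linear curves that's a triangle of height MEC(Q_m).
DWL = ½ × 16.3920 × 72.1250 = 591.1365.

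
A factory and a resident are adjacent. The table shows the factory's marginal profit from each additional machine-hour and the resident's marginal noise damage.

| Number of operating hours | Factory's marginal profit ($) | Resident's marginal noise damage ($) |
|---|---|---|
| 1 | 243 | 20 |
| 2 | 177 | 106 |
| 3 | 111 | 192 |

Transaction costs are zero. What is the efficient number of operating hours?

Bargaining reaches the level where marginal profit last exceeds marginal noise damage.
That holds through level 2 (177 ≥ 106) but not at 3 (111 < 192).

2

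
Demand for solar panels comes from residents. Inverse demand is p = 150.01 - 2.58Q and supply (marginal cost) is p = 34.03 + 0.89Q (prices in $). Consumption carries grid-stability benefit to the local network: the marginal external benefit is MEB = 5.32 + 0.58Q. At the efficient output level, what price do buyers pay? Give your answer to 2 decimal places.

P = $41.72

Social marginal benefit = demand + MEB = 155.33 - 2.00Q.
Set SMB = MC: 155.33 - 2.00Q = 34.03 + 0.89Q → Q* = 41.9723.
Consumer price on the demand curve at Q*: 150.01 − 2.58×41.9723 = 41.7215.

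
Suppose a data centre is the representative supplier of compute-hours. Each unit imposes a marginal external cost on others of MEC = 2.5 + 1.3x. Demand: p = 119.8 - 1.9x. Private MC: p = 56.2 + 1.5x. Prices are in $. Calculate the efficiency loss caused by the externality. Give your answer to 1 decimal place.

Market equilibrium (private): 56.2 + 1.5x = 119.8 - 1.9x → x_m = 18.7059.
Social marginal cost = private MC + MEC = 58.7 + 2.8x.
Set SMC = demand: 58.7 + 2.8x = 119.8 - 1.9x → x* = 13.0000.
The loss is the area between SMC and demand from x* to x_m; with linear curves that's a triangle of height MEC(x_m).
DWL = ½ × 5.7059 × 26.8176 = 76.5093.

DWL = $76.5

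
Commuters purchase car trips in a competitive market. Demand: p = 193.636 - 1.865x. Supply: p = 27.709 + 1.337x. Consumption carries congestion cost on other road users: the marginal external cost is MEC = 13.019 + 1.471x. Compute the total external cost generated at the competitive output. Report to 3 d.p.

2649.674

Market equilibrium (private): 27.709 + 1.337x = 193.636 - 1.865x → x_m = 51.8198.
Total external cost = ∫₀^{x_m} (13.019 + 1.471x) dx = 13.019×51.8198 + ½×1.471×51.8198² = 2649.6740.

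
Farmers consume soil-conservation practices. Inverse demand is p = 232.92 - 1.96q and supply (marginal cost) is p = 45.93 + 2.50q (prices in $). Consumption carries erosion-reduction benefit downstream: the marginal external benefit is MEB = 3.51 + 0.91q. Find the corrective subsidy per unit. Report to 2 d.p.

Social marginal benefit = demand + MEB = 236.43 - 1.05q.
Set SMB = MC: 236.43 - 1.05q = 45.93 + 2.50q → q* = 53.6620.
The Pigouvian subsidy equals MEB at q*: 3.51 + 0.91×53.6620 = 52.3424.

subsidy = $52.34 per unit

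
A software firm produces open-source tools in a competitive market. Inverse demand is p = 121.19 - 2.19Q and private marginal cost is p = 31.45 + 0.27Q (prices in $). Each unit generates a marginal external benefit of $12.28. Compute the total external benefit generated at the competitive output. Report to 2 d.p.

$447.97

Market equilibrium (private): 31.45 + 0.27Q = 121.19 - 2.19Q → Q_m = 36.4797.
Total external benefit = MEB × Q_m = 12.28 × 36.4797 = 447.9707.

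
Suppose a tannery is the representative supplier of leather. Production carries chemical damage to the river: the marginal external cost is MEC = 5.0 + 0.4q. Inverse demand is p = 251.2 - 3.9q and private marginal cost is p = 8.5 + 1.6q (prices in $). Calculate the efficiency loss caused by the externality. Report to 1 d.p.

DWL = $43.5

Market equilibrium (private): 8.5 + 1.6q = 251.2 - 3.9q → q_m = 44.1273.
Social marginal cost = private MC + MEC = 13.5 + 2.0q.
Set SMC = demand: 13.5 + 2.0q = 251.2 - 3.9q → q* = 40.2881.
Height of the DWL triangle at q_m is SMC(q_m) − demand(q_m) = MEC(q_m) = 22.6509.
DWL = ½ × 3.8392 × 22.6509 = 43.4807.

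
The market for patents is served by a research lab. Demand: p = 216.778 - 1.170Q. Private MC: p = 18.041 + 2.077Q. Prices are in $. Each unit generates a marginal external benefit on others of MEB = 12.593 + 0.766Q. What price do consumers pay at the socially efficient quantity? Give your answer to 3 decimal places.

Social marginal cost = private MC − MEB = 5.448 + 1.311Q.
Set SMC = demand: 5.448 + 1.311Q = 216.778 - 1.170Q → Q* = 85.1794.
Consumer price on the demand curve at Q*: 216.778 − 1.170×85.1794 = 117.1181.

P = $117.118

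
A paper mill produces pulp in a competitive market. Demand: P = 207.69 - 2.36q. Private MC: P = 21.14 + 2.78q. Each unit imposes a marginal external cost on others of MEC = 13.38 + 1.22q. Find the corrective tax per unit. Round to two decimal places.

Social marginal cost = private MC + MEC = 34.52 + 4.00q.
Set SMC = demand: 34.52 + 4.00q = 207.69 - 2.36q → q* = 27.2280.
The Pigouvian tax equals MEC at q*: 13.38 + 1.22×27.2280 = 46.5982.

tax = 46.60 per unit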